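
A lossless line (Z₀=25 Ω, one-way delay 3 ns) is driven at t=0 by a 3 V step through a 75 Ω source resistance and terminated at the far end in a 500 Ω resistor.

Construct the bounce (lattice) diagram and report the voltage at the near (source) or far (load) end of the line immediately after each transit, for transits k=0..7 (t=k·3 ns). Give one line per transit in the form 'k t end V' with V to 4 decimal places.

0 0 source 0.7500
1 3 load 1.4286
2 6 source 1.7679
3 9 load 2.0748
4 12 source 2.2283
5 15 load 2.3672
6 18 source 2.4366
7 21 load 2.4994

Γ_L=0.904762, Γ_S=0.500000; launch V₁=3·25/100=0.750000
k=0 src: V=0.7500
k=1 load: inc=0.750000, refl=0.750000·0.904762=0.6786; V=0.000000+0.750000+0.678571=1.4286
k=2 src: inc=0.678571, refl=0.678571·0.500000=0.3393; V=0.750000+0.678571+0.339286=1.7679
k=3 load: inc=0.339286, refl=0.339286·0.904762=0.3070; V=1.428571+0.339286+0.306973=2.0748
k=4 src: inc=0.306973, refl=0.306973·0.500000=0.1535; V=1.767857+0.306973+0.153486=2.2283
k=5 load: inc=0.153486, refl=0.153486·0.904762=0.1389; V=2.074830+0.153486+0.138869=2.3672
k=6 src: inc=0.138869, refl=0.138869·0.500000=0.0694; V=2.228316+0.138869+0.069434=2.4366
k=7 load: inc=0.069434, refl=0.069434·0.904762=0.0628; V=2.367185+0.069434+0.062822=2.4994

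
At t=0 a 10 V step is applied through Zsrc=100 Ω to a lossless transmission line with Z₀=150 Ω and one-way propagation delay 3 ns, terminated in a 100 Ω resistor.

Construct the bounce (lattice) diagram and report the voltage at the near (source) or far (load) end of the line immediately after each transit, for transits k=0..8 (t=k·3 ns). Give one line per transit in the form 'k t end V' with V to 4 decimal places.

0 0 source 6.0000
1 3 load 4.8000
2 6 source 5.0400
3 9 load 4.9920
4 12 source 5.0016
5 15 load 4.9997
6 18 source 5.0001
7 21 load 5.0000
8 24 source 5.0000

Γ_L=-0.200000, Γ_S=-0.200000; launch V₁=10·150/250=6.000000
k=0 src: V=6.0000
k=1 load: inc=6.000000, refl=6.000000·-0.200000=-1.2000; V=0.000000+6.000000+-1.200000=4.8000
k=2 src: inc=-1.200000, refl=-1.200000·-0.200000=0.2400; V=6.000000+-1.200000+0.240000=5.0400
k=3 load: inc=0.240000, refl=0.240000·-0.200000=-0.0480; V=4.800000+0.240000+-0.048000=4.9920
k=4 src: inc=-0.048000, refl=-0.048000·-0.200000=0.0096; V=5.040000+-0.048000+0.009600=5.0016
k=5 load: inc=0.009600, refl=0.009600·-0.200000=-0.0019; V=4.992000+0.009600+-0.001920=4.9997
k=6 src: inc=-0.001920, refl=-0.001920·-0.200000=0.0004; V=5.001600+-0.001920+0.000384=5.0001
k=7 load: inc=0.000384, refl=0.000384·-0.200000=-0.0001; V=4.999680+0.000384+-0.000077=5.0000
k=8 src: inc=-0.000077, refl=-0.000077·-0.200000=0.0000; V=5.000064+-0.000077+0.000015=5.0000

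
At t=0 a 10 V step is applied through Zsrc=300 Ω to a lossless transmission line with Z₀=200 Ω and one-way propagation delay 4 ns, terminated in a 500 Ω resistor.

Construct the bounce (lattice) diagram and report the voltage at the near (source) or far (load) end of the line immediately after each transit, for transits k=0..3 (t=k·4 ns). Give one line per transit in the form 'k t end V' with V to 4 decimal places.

Γ_L=0.428571, Γ_S=0.200000; launch V₁=10·200/500=4.000000
k=0 src: V=4.0000
k=1 load: inc=4.000000, refl=4.000000·0.428571=1.7143; V=0.000000+4.000000+1.714286=5.7143
k=2 src: inc=1.714286, refl=1.714286·0.200000=0.3429; V=4.000000+1.714286+0.342857=6.0571
k=3 load: inc=0.342857, refl=0.342857·0.428571=0.1469; V=5.714286+0.342857+0.146939=6.2041

0 0 source 4.0000
1 4 load 5.7143
2 8 source 6.0571
3 12 load 6.2041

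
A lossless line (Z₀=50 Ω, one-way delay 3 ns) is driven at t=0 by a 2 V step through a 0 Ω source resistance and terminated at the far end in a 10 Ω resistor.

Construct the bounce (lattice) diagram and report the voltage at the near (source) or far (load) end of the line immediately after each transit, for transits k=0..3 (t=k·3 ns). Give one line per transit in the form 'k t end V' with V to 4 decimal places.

0 0 source 2.0000
1 3 load 0.6667
2 6 source 2.0000
3 9 load 1.1111

Γ_L=-0.666667, Γ_S=-1.000000; launch V₁=2·50/50=2.000000
k=0 src: V=2.0000
k=1 load: inc=2.000000, refl=2.000000·-0.666667=-1.3333; V=0.000000+2.000000+-1.333333=0.6667
k=2 src: inc=-1.333333, refl=-1.333333·-1.000000=1.3333; V=2.000000+-1.333333+1.333333=2.0000
k=3 load: inc=1.333333, refl=1.333333·-0.666667=-0.8889; V=0.666667+1.333333+-0.888889=1.1111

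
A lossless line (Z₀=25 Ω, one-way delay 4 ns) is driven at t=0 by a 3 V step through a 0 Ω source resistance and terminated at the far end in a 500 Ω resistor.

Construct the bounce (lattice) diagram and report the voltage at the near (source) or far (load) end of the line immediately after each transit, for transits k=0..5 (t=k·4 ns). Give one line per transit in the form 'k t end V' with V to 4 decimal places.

0 0 source 3.0000
1 4 load 5.7143
2 8 source 3.0000
3 12 load 0.5442
4 16 source 3.0000
5 20 load 5.2219

Γ_L=0.904762, Γ_S=-1.000000; launch V₁=3·25/25=3.000000
k=0 src: V=3.0000
k=1 load: inc=3.000000, refl=3.000000·0.904762=2.7143; V=0.000000+3.000000+2.714286=5.7143
k=2 src: inc=2.714286, refl=2.714286·-1.000000=-2.7143; V=3.000000+2.714286+-2.714286=3.0000
k=3 load: inc=-2.714286, refl=-2.714286·0.904762=-2.4558; V=5.714286+-2.714286+-2.455782=0.5442
k=4 src: inc=-2.455782, refl=-2.455782·-1.000000=2.4558; V=3.000000+-2.455782+2.455782=3.0000
k=5 load: inc=2.455782, refl=2.455782·0.904762=2.2219; V=0.544218+2.455782+2.221898=5.2219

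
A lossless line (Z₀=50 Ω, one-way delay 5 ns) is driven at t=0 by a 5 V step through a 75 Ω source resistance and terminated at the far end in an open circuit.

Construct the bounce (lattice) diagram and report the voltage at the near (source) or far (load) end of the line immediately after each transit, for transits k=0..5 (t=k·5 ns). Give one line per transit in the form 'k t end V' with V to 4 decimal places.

0 0 source 2.0000
1 5 load 4.0000
2 10 source 4.4000
3 15 load 4.8000
4 20 source 4.8800
5 25 load 4.9600

Γ_L=1.000000, Γ_S=0.200000; launch V₁=5·50/125=2.000000
k=0 src: V=2.0000
k=1 load: inc=2.000000, refl=2.000000·1.000000=2.0000; V=0.000000+2.000000+2.000000=4.0000
k=2 src: inc=2.000000, refl=2.000000·0.200000=0.4000; V=2.000000+2.000000+0.400000=4.4000
k=3 load: inc=0.400000, refl=0.400000·1.000000=0.4000; V=4.000000+0.400000+0.400000=4.8000
k=4 src: inc=0.400000, refl=0.400000·0.200000=0.0800; V=4.400000+0.400000+0.080000=4.8800
k=5 load: inc=0.080000, refl=0.080000·1.000000=0.0800; V=4.800000+0.080000+0.080000=4.9600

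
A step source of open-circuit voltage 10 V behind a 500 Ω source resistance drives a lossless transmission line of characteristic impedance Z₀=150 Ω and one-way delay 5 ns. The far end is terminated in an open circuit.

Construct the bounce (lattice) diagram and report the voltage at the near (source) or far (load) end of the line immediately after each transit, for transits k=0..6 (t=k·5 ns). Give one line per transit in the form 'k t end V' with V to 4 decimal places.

Γ_L=1.000000, Γ_S=0.538462; launch V₁=10·150/650=2.307692
k=0 src: V=2.3077
k=1 load: inc=2.307692, refl=2.307692·1.000000=2.3077; V=0.000000+2.307692+2.307692=4.6154
k=2 src: inc=2.307692, refl=2.307692·0.538462=1.2426; V=2.307692+2.307692+1.242604=5.8580
k=3 load: inc=1.242604, refl=1.242604·1.000000=1.2426; V=4.615385+1.242604+1.242604=7.1006
k=4 src: inc=1.242604, refl=1.242604·0.538462=0.6691; V=5.857988+1.242604+0.669094=7.7697
k=5 load: inc=0.669094, refl=0.669094·1.000000=0.6691; V=7.100592+0.669094+0.669094=8.4388
k=6 src: inc=0.669094, refl=0.669094·0.538462=0.3603; V=7.769686+0.669094+0.360282=8.7991

0 0 source 2.3077
1 5 load 4.6154
2 10 source 5.8580
3 15 load 7.1006
4 20 source 7.7697
5 25 load 8.4388
6 30 source 8.7991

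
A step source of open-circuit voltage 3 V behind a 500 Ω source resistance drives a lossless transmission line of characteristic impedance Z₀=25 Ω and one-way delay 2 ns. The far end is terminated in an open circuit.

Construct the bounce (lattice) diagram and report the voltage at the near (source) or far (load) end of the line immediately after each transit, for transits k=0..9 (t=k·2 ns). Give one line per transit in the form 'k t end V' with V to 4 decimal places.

Γ_L=1.000000, Γ_S=0.904762; launch V₁=3·25/525=0.142857
k=0 src: V=0.1429
k=1 load: inc=0.142857, refl=0.142857·1.000000=0.1429; V=0.000000+0.142857+0.142857=0.2857
k=2 src: inc=0.142857, refl=0.142857·0.904762=0.1293; V=0.142857+0.142857+0.129252=0.4150
k=3 load: inc=0.129252, refl=0.129252·1.000000=0.1293; V=0.285714+0.129252+0.129252=0.5442
k=4 src: inc=0.129252, refl=0.129252·0.904762=0.1169; V=0.414966+0.129252+0.116942=0.6612
k=5 load: inc=0.116942, refl=0.116942·1.000000=0.1169; V=0.544218+0.116942+0.116942=0.7781
k=6 src: inc=0.116942, refl=0.116942·0.904762=0.1058; V=0.661160+0.116942+0.105805=0.8839
k=7 load: inc=0.105805, refl=0.105805·1.000000=0.1058; V=0.778102+0.105805+0.105805=0.9897
k=8 src: inc=0.105805, refl=0.105805·0.904762=0.0957; V=0.883906+0.105805+0.095728=1.0854
k=9 load: inc=0.095728, refl=0.095728·1.000000=0.0957; V=0.989711+0.095728+0.095728=1.1812

0 0 source 0.1429
1 2 load 0.2857
2 4 source 0.4150
3 6 load 0.5442
4 8 source 0.6612
5 10 load 0.7781
6 12 source 0.8839
7 14 load 0.9897
8 16 source 1.0854
9 18 load 1.1812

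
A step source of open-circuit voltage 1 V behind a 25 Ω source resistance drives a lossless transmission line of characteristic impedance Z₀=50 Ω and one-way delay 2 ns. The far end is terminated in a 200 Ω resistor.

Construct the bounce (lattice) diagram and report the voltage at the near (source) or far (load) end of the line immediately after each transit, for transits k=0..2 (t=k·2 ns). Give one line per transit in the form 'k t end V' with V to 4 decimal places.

Γ_L=0.600000, Γ_S=-0.333333; launch V₁=1·50/75=0.666667
k=0 src: V=0.6667
k=1 load: inc=0.666667, refl=0.666667·0.600000=0.4000; V=0.000000+0.666667+0.400000=1.0667
k=2 src: inc=0.400000, refl=0.400000·-0.333333=-0.1333; V=0.666667+0.400000+-0.133333=0.9333

0 0 source 0.6667
1 2 load 1.0667
2 4 source 0.9333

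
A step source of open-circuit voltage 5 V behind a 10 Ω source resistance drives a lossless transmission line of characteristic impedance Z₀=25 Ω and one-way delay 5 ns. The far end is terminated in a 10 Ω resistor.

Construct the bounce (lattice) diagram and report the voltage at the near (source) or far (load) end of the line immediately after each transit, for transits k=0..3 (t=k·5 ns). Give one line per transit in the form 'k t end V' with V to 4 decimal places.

Γ_L=-0.428571, Γ_S=-0.428571; launch V₁=5·25/35=3.571429
k=0 src: V=3.5714
k=1 load: inc=3.571429, refl=3.571429·-0.428571=-1.5306; V=0.000000+3.571429+-1.530612=2.0408
k=2 src: inc=-1.530612, refl=-1.530612·-0.428571=0.6560; V=3.571429+-1.530612+0.655977=2.6968
k=3 load: inc=0.655977, refl=0.655977·-0.428571=-0.2811; V=2.040816+0.655977+-0.281133=2.4157

0 0 source 3.5714
1 5 load 2.0408
2 10 source 2.6968
3 15 load 2.4157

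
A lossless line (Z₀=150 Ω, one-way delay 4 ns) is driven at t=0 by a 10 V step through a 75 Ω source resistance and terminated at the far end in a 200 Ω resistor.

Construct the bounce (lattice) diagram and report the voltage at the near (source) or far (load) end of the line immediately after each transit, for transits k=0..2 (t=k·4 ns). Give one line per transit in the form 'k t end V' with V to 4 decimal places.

Γ_L=0.142857, Γ_S=-0.333333; launch V₁=10·150/225=6.666667
k=0 src: V=6.6667
k=1 load: inc=6.666667, refl=6.666667·0.142857=0.9524; V=0.000000+6.666667+0.952381=7.6190
k=2 src: inc=0.952381, refl=0.952381·-0.333333=-0.3175; V=6.666667+0.952381+-0.317460=7.3016

0 0 source 6.6667
1 4 load 7.6190
2 8 source 7.3016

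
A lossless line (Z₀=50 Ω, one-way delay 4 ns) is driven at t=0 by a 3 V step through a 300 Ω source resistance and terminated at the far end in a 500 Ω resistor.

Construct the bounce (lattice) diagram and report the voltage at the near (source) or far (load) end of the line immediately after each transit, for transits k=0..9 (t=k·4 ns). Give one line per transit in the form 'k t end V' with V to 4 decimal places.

Γ_L=0.818182, Γ_S=0.714286; launch V₁=3·50/350=0.428571
k=0 src: V=0.4286
k=1 load: inc=0.428571, refl=0.428571·0.818182=0.3506; V=0.000000+0.428571+0.350649=0.7792
k=2 src: inc=0.350649, refl=0.350649·0.714286=0.2505; V=0.428571+0.350649+0.250464=1.0297
k=3 load: inc=0.250464, refl=0.250464·0.818182=0.2049; V=0.779221+0.250464+0.204925=1.2346
k=4 src: inc=0.204925, refl=0.204925·0.714286=0.1464; V=1.029685+0.204925+0.146375=1.3810
k=5 load: inc=0.146375, refl=0.146375·0.818182=0.1198; V=1.234610+0.146375+0.119761=1.5007
k=6 src: inc=0.119761, refl=0.119761·0.714286=0.0855; V=1.380985+0.119761+0.085544=1.5863
k=7 load: inc=0.085544, refl=0.085544·0.818182=0.0700; V=1.500746+0.085544+0.069990=1.6563
k=8 src: inc=0.069990, refl=0.069990·0.714286=0.0500; V=1.586290+0.069990+0.049993=1.7063
k=9 load: inc=0.049993, refl=0.049993·0.818182=0.0409; V=1.656280+0.049993+0.040903=1.7472

0 0 source 0.4286
1 4 load 0.7792
2 8 source 1.0297
3 12 load 1.2346
4 16 source 1.3810
5 20 load 1.5007
6 24 source 1.5863
7 28 load 1.6563
8 32 source 1.7063
9 36 load 1.7472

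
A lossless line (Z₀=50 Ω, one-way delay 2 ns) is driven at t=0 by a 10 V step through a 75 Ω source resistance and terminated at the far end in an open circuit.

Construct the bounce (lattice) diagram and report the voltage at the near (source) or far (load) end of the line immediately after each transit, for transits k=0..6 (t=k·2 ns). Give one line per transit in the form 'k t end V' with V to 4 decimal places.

0 0 source 4.0000
1 2 load 8.0000
2 4 source 8.8000
3 6 load 9.6000
4 8 source 9.7600
5 10 load 9.9200
6 12 source 9.9520

Γ_L=1.000000, Γ_S=0.200000; launch V₁=10·50/125=4.000000
k=0 src: V=4.0000
k=1 load: inc=4.000000, refl=4.000000·1.000000=4.0000; V=0.000000+4.000000+4.000000=8.0000
k=2 src: inc=4.000000, refl=4.000000·0.200000=0.8000; V=4.000000+4.000000+0.800000=8.8000
k=3 load: inc=0.800000, refl=0.800000·1.000000=0.8000; V=8.000000+0.800000+0.800000=9.6000
k=4 src: inc=0.800000, refl=0.800000·0.200000=0.1600; V=8.800000+0.800000+0.160000=9.7600
k=5 load: inc=0.160000, refl=0.160000·1.000000=0.1600; V=9.600000+0.160000+0.160000=9.9200
k=6 src: inc=0.160000, refl=0.160000·0.200000=0.0320; V=9.760000+0.160000+0.032000=9.9520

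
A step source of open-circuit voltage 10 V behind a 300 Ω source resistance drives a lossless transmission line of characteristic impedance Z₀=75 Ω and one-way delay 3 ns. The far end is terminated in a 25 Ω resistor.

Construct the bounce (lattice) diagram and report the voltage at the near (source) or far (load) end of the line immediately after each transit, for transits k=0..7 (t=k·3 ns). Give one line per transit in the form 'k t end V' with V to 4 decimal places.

Γ_L=-0.500000, Γ_S=0.600000; launch V₁=10·75/375=2.000000
k=0 src: V=2.0000
k=1 load: inc=2.000000, refl=2.000000·-0.500000=-1.0000; V=0.000000+2.000000+-1.000000=1.0000
k=2 src: inc=-1.000000, refl=-1.000000·0.600000=-0.6000; V=2.000000+-1.000000+-0.600000=0.4000
k=3 load: inc=-0.600000, refl=-0.600000·-0.500000=0.3000; V=1.000000+-0.600000+0.300000=0.7000
k=4 src: inc=0.300000, refl=0.300000·0.600000=0.1800; V=0.400000+0.300000+0.180000=0.8800
k=5 load: inc=0.180000, refl=0.180000·-0.500000=-0.0900; V=0.700000+0.180000+-0.090000=0.7900
k=6 src: inc=-0.090000, refl=-0.090000·0.600000=-0.0540; V=0.880000+-0.090000+-0.054000=0.7360
k=7 load: inc=-0.054000, refl=-0.054000·-0.500000=0.0270; V=0.790000+-0.054000+0.027000=0.7630

0 0 source 2.0000
1 3 load 1.0000
2 6 source 0.4000
3 9 load 0.7000
4 12 source 0.8800
5 15 load 0.7900
6 18 source 0.7360
7 21 load 0.7630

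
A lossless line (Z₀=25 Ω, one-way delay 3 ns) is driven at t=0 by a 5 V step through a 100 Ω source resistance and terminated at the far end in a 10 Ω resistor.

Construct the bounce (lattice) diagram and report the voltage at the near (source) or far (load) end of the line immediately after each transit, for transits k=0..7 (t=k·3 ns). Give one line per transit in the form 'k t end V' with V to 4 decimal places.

0 0 source 1.0000
1 3 load 0.5714
2 6 source 0.3143
3 9 load 0.4245
4 12 source 0.4906
5 15 load 0.4623
6 18 source 0.4453
7 21 load 0.4526

Γ_L=-0.428571, Γ_S=0.600000; launch V₁=5·25/125=1.000000
k=0 src: V=1.0000
k=1 load: inc=1.000000, refl=1.000000·-0.428571=-0.4286; V=0.000000+1.000000+-0.428571=0.5714
k=2 src: inc=-0.428571, refl=-0.428571·0.600000=-0.2571; V=1.000000+-0.428571+-0.257143=0.3143
k=3 load: inc=-0.257143, refl=-0.257143·-0.428571=0.1102; V=0.571429+-0.257143+0.110204=0.4245
k=4 src: inc=0.110204, refl=0.110204·0.600000=0.0661; V=0.314286+0.110204+0.066122=0.4906
k=5 load: inc=0.066122, refl=0.066122·-0.428571=-0.0283; V=0.424490+0.066122+-0.028338=0.4623
k=6 src: inc=-0.028338, refl=-0.028338·0.600000=-0.0170; V=0.490612+-0.028338+-0.017003=0.4453
k=7 load: inc=-0.017003, refl=-0.017003·-0.428571=0.0073; V=0.462274+-0.017003+0.007287=0.4526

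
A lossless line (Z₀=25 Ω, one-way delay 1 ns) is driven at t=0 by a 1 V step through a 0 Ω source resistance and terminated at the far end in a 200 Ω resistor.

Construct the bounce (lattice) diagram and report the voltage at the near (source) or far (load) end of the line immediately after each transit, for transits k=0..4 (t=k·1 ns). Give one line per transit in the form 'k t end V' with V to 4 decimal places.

0 0 source 1.0000
1 1 load 1.7778
2 2 source 1.0000
3 3 load 0.3951
4 4 source 1.0000

Γ_L=0.777778, Γ_S=-1.000000; launch V₁=1·25/25=1.000000
k=0 src: V=1.0000
k=1 load: inc=1.000000, refl=1.000000·0.777778=0.7778; V=0.000000+1.000000+0.777778=1.7778
k=2 src: inc=0.777778, refl=0.777778·-1.000000=-0.7778; V=1.000000+0.777778+-0.777778=1.0000
k=3 load: inc=-0.777778, refl=-0.777778·0.777778=-0.6049; V=1.777778+-0.777778+-0.604938=0.3951
k=4 src: inc=-0.604938, refl=-0.604938·-1.000000=0.6049; V=1.000000+-0.604938+0.604938=1.0000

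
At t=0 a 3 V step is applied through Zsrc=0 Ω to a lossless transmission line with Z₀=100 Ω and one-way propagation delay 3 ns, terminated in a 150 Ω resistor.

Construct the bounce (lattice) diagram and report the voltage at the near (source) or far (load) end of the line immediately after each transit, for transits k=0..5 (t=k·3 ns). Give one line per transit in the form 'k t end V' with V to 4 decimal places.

Γ_L=0.200000, Γ_S=-1.000000; launch V₁=3·100/100=3.000000
k=0 src: V=3.0000
k=1 load: inc=3.000000, refl=3.000000·0.200000=0.6000; V=0.000000+3.000000+0.600000=3.6000
k=2 src: inc=0.600000, refl=0.600000·-1.000000=-0.6000; V=3.000000+0.600000+-0.600000=3.0000
k=3 load: inc=-0.600000, refl=-0.600000·0.200000=-0.1200; V=3.600000+-0.600000+-0.120000=2.8800
k=4 src: inc=-0.120000, refl=-0.120000·-1.000000=0.1200; V=3.000000+-0.120000+0.120000=3.0000
k=5 load: inc=0.120000, refl=0.120000·0.200000=0.0240; V=2.880000+0.120000+0.024000=3.0240

0 0 source 3.0000
1 3 load 3.6000
2 6 source 3.0000
3 9 load 2.8800
4 12 source 3.0000
5 15 load 3.0240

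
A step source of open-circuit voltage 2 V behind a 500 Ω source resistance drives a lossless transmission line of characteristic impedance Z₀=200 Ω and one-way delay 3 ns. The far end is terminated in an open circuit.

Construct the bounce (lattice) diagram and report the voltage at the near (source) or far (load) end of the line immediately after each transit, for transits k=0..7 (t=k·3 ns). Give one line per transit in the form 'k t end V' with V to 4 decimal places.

Γ_L=1.000000, Γ_S=0.428571; launch V₁=2·200/700=0.571429
k=0 src: V=0.5714
k=1 load: inc=0.571429, refl=0.571429·1.000000=0.5714; V=0.000000+0.571429+0.571429=1.1429
k=2 src: inc=0.571429, refl=0.571429·0.428571=0.2449; V=0.571429+0.571429+0.244898=1.3878
k=3 load: inc=0.244898, refl=0.244898·1.000000=0.2449; V=1.142857+0.244898+0.244898=1.6327
k=4 src: inc=0.244898, refl=0.244898·0.428571=0.1050; V=1.387755+0.244898+0.104956=1.7376
k=5 load: inc=0.104956, refl=0.104956·1.000000=0.1050; V=1.632653+0.104956+0.104956=1.8426
k=6 src: inc=0.104956, refl=0.104956·0.428571=0.0450; V=1.737609+0.104956+0.044981=1.8875
k=7 load: inc=0.044981, refl=0.044981·1.000000=0.0450; V=1.842566+0.044981+0.044981=1.9325

0 0 source 0.5714
1 3 load 1.1429
2 6 source 1.3878
3 9 load 1.6327
4 12 source 1.7376
5 15 load 1.8426
6 18 source 1.8875
7 21 load 1.9325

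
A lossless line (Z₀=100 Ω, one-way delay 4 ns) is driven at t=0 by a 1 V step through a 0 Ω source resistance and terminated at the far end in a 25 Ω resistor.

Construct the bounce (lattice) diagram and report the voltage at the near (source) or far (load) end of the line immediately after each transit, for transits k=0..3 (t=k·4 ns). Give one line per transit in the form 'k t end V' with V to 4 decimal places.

0 0 source 1.0000
1 4 load 0.4000
2 8 source 1.0000
3 12 load 0.6400

Γ_L=-0.600000, Γ_S=-1.000000; launch V₁=1·100/100=1.000000
k=0 src: V=1.0000
k=1 load: inc=1.000000, refl=1.000000·-0.600000=-0.6000; V=0.000000+1.000000+-0.600000=0.4000
k=2 src: inc=-0.600000, refl=-0.600000·-1.000000=0.6000; V=1.000000+-0.600000+0.600000=1.0000
k=3 load: inc=0.600000, refl=0.600000·-0.600000=-0.3600; V=0.400000+0.600000+-0.360000=0.6400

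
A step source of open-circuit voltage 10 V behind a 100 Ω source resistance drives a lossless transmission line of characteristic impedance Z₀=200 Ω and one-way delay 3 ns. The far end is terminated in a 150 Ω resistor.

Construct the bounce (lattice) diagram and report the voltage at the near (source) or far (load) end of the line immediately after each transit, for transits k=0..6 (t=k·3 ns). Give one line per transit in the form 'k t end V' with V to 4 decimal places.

0 0 source 6.6667
1 3 load 5.7143
2 6 source 6.0317
3 9 load 5.9864
4 12 source 6.0015
5 15 load 5.9994
6 18 source 6.0001

Γ_L=-0.142857, Γ_S=-0.333333; launch V₁=10·200/300=6.666667
k=0 src: V=6.6667
k=1 load: inc=6.666667, refl=6.666667·-0.142857=-0.9524; V=0.000000+6.666667+-0.952381=5.7143
k=2 src: inc=-0.952381, refl=-0.952381·-0.333333=0.3175; V=6.666667+-0.952381+0.317460=6.0317
k=3 load: inc=0.317460, refl=0.317460·-0.142857=-0.0454; V=5.714286+0.317460+-0.045351=5.9864
k=4 src: inc=-0.045351, refl=-0.045351·-0.333333=0.0151; V=6.031746+-0.045351+0.015117=6.0015
k=5 load: inc=0.015117, refl=0.015117·-0.142857=-0.0022; V=5.986395+0.015117+-0.002160=5.9994
k=6 src: inc=-0.002160, refl=-0.002160·-0.333333=0.0007; V=6.001512+-0.002160+0.000720=6.0001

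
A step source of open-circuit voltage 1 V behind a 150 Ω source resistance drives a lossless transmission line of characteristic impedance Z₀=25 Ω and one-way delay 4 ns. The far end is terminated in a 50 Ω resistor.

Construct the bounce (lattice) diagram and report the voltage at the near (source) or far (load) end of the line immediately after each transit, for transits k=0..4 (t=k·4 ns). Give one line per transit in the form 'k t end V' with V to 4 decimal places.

Γ_L=0.333333, Γ_S=0.714286; launch V₁=1·25/175=0.142857
k=0 src: V=0.1429
k=1 load: inc=0.142857, refl=0.142857·0.333333=0.0476; V=0.000000+0.142857+0.047619=0.1905
k=2 src: inc=0.047619, refl=0.047619·0.714286=0.0340; V=0.142857+0.047619+0.034014=0.2245
k=3 load: inc=0.034014, refl=0.034014·0.333333=0.0113; V=0.190476+0.034014+0.011338=0.2358
k=4 src: inc=0.011338, refl=0.011338·0.714286=0.0081; V=0.224490+0.011338+0.008098=0.2439

0 0 source 0.1429
1 4 load 0.1905
2 8 source 0.2245
3 12 load 0.2358
4 16 source 0.2439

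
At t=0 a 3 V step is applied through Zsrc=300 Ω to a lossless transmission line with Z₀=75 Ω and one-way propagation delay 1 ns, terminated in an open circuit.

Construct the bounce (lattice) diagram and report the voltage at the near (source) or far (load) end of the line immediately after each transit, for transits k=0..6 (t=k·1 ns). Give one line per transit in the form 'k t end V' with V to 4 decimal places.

Γ_L=1.000000, Γ_S=0.600000; launch V₁=3·75/375=0.600000
k=0 src: V=0.6000
k=1 load: inc=0.600000, refl=0.600000·1.000000=0.6000; V=0.000000+0.600000+0.600000=1.2000
k=2 src: inc=0.600000, refl=0.600000·0.600000=0.3600; V=0.600000+0.600000+0.360000=1.5600
k=3 load: inc=0.360000, refl=0.360000·1.000000=0.3600; V=1.200000+0.360000+0.360000=1.9200
k=4 src: inc=0.360000, refl=0.360000·0.600000=0.2160; V=1.560000+0.360000+0.216000=2.1360
k=5 load: inc=0.216000, refl=0.216000·1.000000=0.2160; V=1.920000+0.216000+0.216000=2.3520
k=6 src: inc=0.216000, refl=0.216000·0.600000=0.1296; V=2.136000+0.216000+0.129600=2.4816

0 0 source 0.6000
1 1 load 1.2000
2 2 source 1.5600
3 3 load 1.9200
4 4 source 2.1360
5 5 load 2.3520
6 6 source 2.4816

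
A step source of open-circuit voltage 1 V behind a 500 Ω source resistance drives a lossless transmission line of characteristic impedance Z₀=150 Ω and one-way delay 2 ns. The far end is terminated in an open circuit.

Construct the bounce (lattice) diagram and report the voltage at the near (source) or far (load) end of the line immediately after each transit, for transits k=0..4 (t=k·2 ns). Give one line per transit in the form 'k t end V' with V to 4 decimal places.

0 0 source 0.2308
1 2 load 0.4615
2 4 source 0.5858
3 6 load 0.7101
4 8 source 0.7770

Γ_L=1.000000, Γ_S=0.538462; launch V₁=1·150/650=0.230769
k=0 src: V=0.2308
k=1 load: inc=0.230769, refl=0.230769·1.000000=0.2308; V=0.000000+0.230769+0.230769=0.4615
k=2 src: inc=0.230769, refl=0.230769·0.538462=0.1243; V=0.230769+0.230769+0.124260=0.5858
k=3 load: inc=0.124260, refl=0.124260·1.000000=0.1243; V=0.461538+0.124260+0.124260=0.7101
k=4 src: inc=0.124260, refl=0.124260·0.538462=0.0669; V=0.585799+0.124260+0.066909=0.7770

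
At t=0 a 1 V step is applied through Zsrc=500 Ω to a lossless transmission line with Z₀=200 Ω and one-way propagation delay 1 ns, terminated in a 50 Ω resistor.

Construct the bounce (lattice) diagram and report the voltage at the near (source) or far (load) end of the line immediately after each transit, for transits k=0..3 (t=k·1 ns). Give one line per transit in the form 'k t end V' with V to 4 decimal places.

0 0 source 0.2857
1 1 load 0.1143
2 2 source 0.0408
3 3 load 0.0849

Γ_L=-0.600000, Γ_S=0.428571; launch V₁=1·200/700=0.285714
k=0 src: V=0.2857
k=1 load: inc=0.285714, refl=0.285714·-0.600000=-0.1714; V=0.000000+0.285714+-0.171429=0.1143
k=2 src: inc=-0.171429, refl=-0.171429·0.428571=-0.0735; V=0.285714+-0.171429+-0.073469=0.0408
k=3 load: inc=-0.073469, refl=-0.073469·-0.600000=0.0441; V=0.114286+-0.073469+0.044082=0.0849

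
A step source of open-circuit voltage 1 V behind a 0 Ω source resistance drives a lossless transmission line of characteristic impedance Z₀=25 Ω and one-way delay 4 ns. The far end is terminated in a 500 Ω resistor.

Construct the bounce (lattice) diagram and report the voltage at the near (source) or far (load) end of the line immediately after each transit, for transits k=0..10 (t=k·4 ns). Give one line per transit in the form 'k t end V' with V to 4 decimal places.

Γ_L=0.904762, Γ_S=-1.000000; launch V₁=1·25/25=1.000000
k=0 src: V=1.0000
k=1 load: inc=1.000000, refl=1.000000·0.904762=0.9048; V=0.000000+1.000000+0.904762=1.9048
k=2 src: inc=0.904762, refl=0.904762·-1.000000=-0.9048; V=1.000000+0.904762+-0.904762=1.0000
k=3 load: inc=-0.904762, refl=-0.904762·0.904762=-0.8186; V=1.904762+-0.904762+-0.818594=0.1814
k=4 src: inc=-0.818594, refl=-0.818594·-1.000000=0.8186; V=1.000000+-0.818594+0.818594=1.0000
k=5 load: inc=0.818594, refl=0.818594·0.904762=0.7406; V=0.181406+0.818594+0.740633=1.7406
k=6 src: inc=0.740633, refl=0.740633·-1.000000=-0.7406; V=1.000000+0.740633+-0.740633=1.0000
k=7 load: inc=-0.740633, refl=-0.740633·0.904762=-0.6701; V=1.740633+-0.740633+-0.670096=0.3299
k=8 src: inc=-0.670096, refl=-0.670096·-1.000000=0.6701; V=1.000000+-0.670096+0.670096=1.0000
k=9 load: inc=0.670096, refl=0.670096·0.904762=0.6063; V=0.329904+0.670096+0.606278=1.6063
k=10 src: inc=0.606278, refl=0.606278·-1.000000=-0.6063; V=1.000000+0.606278+-0.606278=1.0000

0 0 source 1.0000
1 4 load 1.9048
2 8 source 1.0000
3 12 load 0.1814
4 16 source 1.0000
5 20 load 1.7406
6 24 source 1.0000
7 28 load 0.3299
8 32 source 1.0000
9 36 load 1.6063
10 40 source 1.0000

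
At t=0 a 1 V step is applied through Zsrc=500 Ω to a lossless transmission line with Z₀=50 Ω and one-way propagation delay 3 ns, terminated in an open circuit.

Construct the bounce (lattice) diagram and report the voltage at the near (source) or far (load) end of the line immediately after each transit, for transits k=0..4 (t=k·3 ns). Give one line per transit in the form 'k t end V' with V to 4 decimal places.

Γ_L=1.000000, Γ_S=0.818182; launch V₁=1·50/550=0.090909
k=0 src: V=0.0909
k=1 load: inc=0.090909, refl=0.090909·1.000000=0.0909; V=0.000000+0.090909+0.090909=0.1818
k=2 src: inc=0.090909, refl=0.090909·0.818182=0.0744; V=0.090909+0.090909+0.074380=0.2562
k=3 load: inc=0.074380, refl=0.074380·1.000000=0.0744; V=0.181818+0.074380+0.074380=0.3306
k=4 src: inc=0.074380, refl=0.074380·0.818182=0.0609; V=0.256198+0.074380+0.060856=0.3914

0 0 source 0.0909
1 3 load 0.1818
2 6 source 0.2562
3 9 load 0.3306
4 12 source 0.3914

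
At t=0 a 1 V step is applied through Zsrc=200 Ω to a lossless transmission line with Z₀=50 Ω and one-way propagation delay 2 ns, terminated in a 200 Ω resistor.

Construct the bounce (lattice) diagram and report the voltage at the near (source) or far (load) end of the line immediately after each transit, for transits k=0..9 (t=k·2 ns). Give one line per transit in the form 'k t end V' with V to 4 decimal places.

Γ_L=0.600000, Γ_S=0.600000; launch V₁=1·50/250=0.200000
k=0 src: V=0.2000
k=1 load: inc=0.200000, refl=0.200000·0.600000=0.1200; V=0.000000+0.200000+0.120000=0.3200
k=2 src: inc=0.120000, refl=0.120000·0.600000=0.0720; V=0.200000+0.120000+0.072000=0.3920
k=3 load: inc=0.072000, refl=0.072000·0.600000=0.0432; V=0.320000+0.072000+0.043200=0.4352
k=4 src: inc=0.043200, refl=0.043200·0.600000=0.0259; V=0.392000+0.043200+0.025920=0.4611
k=5 load: inc=0.025920, refl=0.025920·0.600000=0.0156; V=0.435200+0.025920+0.015552=0.4767
k=6 src: inc=0.015552, refl=0.015552·0.600000=0.0093; V=0.461120+0.015552+0.009331=0.4860
k=7 load: inc=0.009331, refl=0.009331·0.600000=0.0056; V=0.476672+0.009331+0.005599=0.4916
k=8 src: inc=0.005599, refl=0.005599·0.600000=0.0034; V=0.486003+0.005599+0.003359=0.4950
k=9 load: inc=0.003359, refl=0.003359·0.600000=0.0020; V=0.491602+0.003359+0.002016=0.4970

0 0 source 0.2000
1 2 load 0.3200
2 4 source 0.3920
3 6 load 0.4352
4 8 source 0.4611
5 10 load 0.4767
6 12 source 0.4860
7 14 load 0.4916
8 16 source 0.4950
9 18 load 0.4970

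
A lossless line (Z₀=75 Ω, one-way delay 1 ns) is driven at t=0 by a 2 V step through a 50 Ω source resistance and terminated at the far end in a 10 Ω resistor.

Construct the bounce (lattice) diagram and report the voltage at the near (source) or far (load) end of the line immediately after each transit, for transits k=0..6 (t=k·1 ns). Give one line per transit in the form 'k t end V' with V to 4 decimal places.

Γ_L=-0.764706, Γ_S=-0.200000; launch V₁=2·75/125=1.200000
k=0 src: V=1.2000
k=1 load: inc=1.200000, refl=1.200000·-0.764706=-0.9176; V=0.000000+1.200000+-0.917647=0.2824
k=2 src: inc=-0.917647, refl=-0.917647·-0.200000=0.1835; V=1.200000+-0.917647+0.183529=0.4659
k=3 load: inc=0.183529, refl=0.183529·-0.764706=-0.1403; V=0.282353+0.183529+-0.140346=0.3255
k=4 src: inc=-0.140346, refl=-0.140346·-0.200000=0.0281; V=0.465882+-0.140346+0.028069=0.3536
k=5 load: inc=0.028069, refl=0.028069·-0.764706=-0.0215; V=0.325536+0.028069+-0.021465=0.3321
k=6 src: inc=-0.021465, refl=-0.021465·-0.200000=0.0043; V=0.353606+-0.021465+0.004293=0.3364

0 0 source 1.2000
1 1 load 0.2824
2 2 source 0.4659
3 3 load 0.3255
4 4 source 0.3536
5 5 load 0.3321
6 6 source 0.3364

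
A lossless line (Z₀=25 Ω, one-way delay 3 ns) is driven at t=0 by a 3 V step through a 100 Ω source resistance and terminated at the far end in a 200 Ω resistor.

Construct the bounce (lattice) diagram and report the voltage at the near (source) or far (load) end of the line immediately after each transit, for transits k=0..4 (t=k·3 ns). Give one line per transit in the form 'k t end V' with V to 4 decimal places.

Γ_L=0.777778, Γ_S=0.600000; launch V₁=3·25/125=0.600000
k=0 src: V=0.6000
k=1 load: inc=0.600000, refl=0.600000·0.777778=0.4667; V=0.000000+0.600000+0.466667=1.0667
k=2 src: inc=0.466667, refl=0.466667·0.600000=0.2800; V=0.600000+0.466667+0.280000=1.3467
k=3 load: inc=0.280000, refl=0.280000·0.777778=0.2178; V=1.066667+0.280000+0.217778=1.5644
k=4 src: inc=0.217778, refl=0.217778·0.600000=0.1307; V=1.346667+0.217778+0.130667=1.6951

0 0 source 0.6000
1 3 load 1.0667
2 6 source 1.3467
3 9 load 1.5644
4 12 source 1.6951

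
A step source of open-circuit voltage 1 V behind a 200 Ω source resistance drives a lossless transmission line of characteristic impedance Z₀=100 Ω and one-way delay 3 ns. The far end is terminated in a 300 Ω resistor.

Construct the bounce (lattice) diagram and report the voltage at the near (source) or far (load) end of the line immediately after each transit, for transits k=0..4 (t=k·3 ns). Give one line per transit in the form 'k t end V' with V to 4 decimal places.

0 0 source 0.3333
1 3 load 0.5000
2 6 source 0.5556
3 9 load 0.5833
4 12 source 0.5926

Γ_L=0.500000, Γ_S=0.333333; launch V₁=1·100/300=0.333333
k=0 src: V=0.3333
k=1 load: inc=0.333333, refl=0.333333·0.500000=0.1667; V=0.000000+0.333333+0.166667=0.5000
k=2 src: inc=0.166667, refl=0.166667·0.333333=0.0556; V=0.333333+0.166667+0.055556=0.5556
k=3 load: inc=0.055556, refl=0.055556·0.500000=0.0278; V=0.500000+0.055556+0.027778=0.5833
k=4 src: inc=0.027778, refl=0.027778·0.333333=0.0093; V=0.555556+0.027778+0.009259=0.5926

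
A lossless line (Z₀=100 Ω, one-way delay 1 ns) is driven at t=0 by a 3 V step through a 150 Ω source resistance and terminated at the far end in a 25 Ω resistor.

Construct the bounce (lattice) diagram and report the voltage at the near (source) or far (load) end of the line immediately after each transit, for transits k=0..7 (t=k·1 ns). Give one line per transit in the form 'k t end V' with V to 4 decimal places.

0 0 source 1.2000
1 1 load 0.4800
2 2 source 0.3360
3 3 load 0.4224
4 4 source 0.4397
5 5 load 0.4293
6 6 source 0.4272
7 7 load 0.4285

Γ_L=-0.600000, Γ_S=0.200000; launch V₁=3·100/250=1.200000
k=0 src: V=1.2000
k=1 load: inc=1.200000, refl=1.200000·-0.600000=-0.7200; V=0.000000+1.200000+-0.720000=0.4800
k=2 src: inc=-0.720000, refl=-0.720000·0.200000=-0.1440; V=1.200000+-0.720000+-0.144000=0.3360
k=3 load: inc=-0.144000, refl=-0.144000·-0.600000=0.0864; V=0.480000+-0.144000+0.086400=0.4224
k=4 src: inc=0.086400, refl=0.086400·0.200000=0.0173; V=0.336000+0.086400+0.017280=0.4397
k=5 load: inc=0.017280, refl=0.017280·-0.600000=-0.0104; V=0.422400+0.017280+-0.010368=0.4293
k=6 src: inc=-0.010368, refl=-0.010368·0.200000=-0.0021; V=0.439680+-0.010368+-0.002074=0.4272
k=7 load: inc=-0.002074, refl=-0.002074·-0.600000=0.0012; V=0.429312+-0.002074+0.001244=0.4285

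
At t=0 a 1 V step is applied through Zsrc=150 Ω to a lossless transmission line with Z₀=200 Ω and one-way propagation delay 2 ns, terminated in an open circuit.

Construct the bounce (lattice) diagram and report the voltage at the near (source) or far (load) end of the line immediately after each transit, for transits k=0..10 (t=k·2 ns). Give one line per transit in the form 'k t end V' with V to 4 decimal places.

0 0 source 0.5714
1 2 load 1.1429
2 4 source 1.0612
3 6 load 0.9796
4 8 source 0.9913
5 10 load 1.0029
6 12 source 1.0012
7 14 load 0.9996
8 16 source 0.9998
9 18 load 1.0001
10 20 source 1.0000

Γ_L=1.000000, Γ_S=-0.142857; launch V₁=1·200/350=0.571429
k=0 src: V=0.5714
k=1 load: inc=0.571429, refl=0.571429·1.000000=0.5714; V=0.000000+0.571429+0.571429=1.1429
k=2 src: inc=0.571429, refl=0.571429·-0.142857=-0.0816; V=0.571429+0.571429+-0.081633=1.0612
k=3 load: inc=-0.081633, refl=-0.081633·1.000000=-0.0816; V=1.142857+-0.081633+-0.081633=0.9796
k=4 src: inc=-0.081633, refl=-0.081633·-0.142857=0.0117; V=1.061224+-0.081633+0.011662=0.9913
k=5 load: inc=0.011662, refl=0.011662·1.000000=0.0117; V=0.979592+0.011662+0.011662=1.0029
k=6 src: inc=0.011662, refl=0.011662·-0.142857=-0.0017; V=0.991254+0.011662+-0.001666=1.0012
k=7 load: inc=-0.001666, refl=-0.001666·1.000000=-0.0017; V=1.002915+-0.001666+-0.001666=0.9996
k=8 src: inc=-0.001666, refl=-0.001666·-0.142857=0.0002; V=1.001249+-0.001666+0.000238=0.9998
k=9 load: inc=0.000238, refl=0.000238·1.000000=0.0002; V=0.999584+0.000238+0.000238=1.0001
k=10 src: inc=0.000238, refl=0.000238·-0.142857=-0.0000; V=0.999822+0.000238+-0.000034=1.0000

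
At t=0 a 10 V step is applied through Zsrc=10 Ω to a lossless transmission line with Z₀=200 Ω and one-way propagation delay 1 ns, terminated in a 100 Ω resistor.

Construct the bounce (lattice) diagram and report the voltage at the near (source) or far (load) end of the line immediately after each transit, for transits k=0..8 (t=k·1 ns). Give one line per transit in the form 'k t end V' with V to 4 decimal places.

0 0 source 9.5238
1 1 load 6.3492
2 2 source 9.2215
3 3 load 8.2640
4 4 source 9.1303
5 5 load 8.8415
6 6 source 9.1028
7 7 load 9.0157
8 8 source 9.0945

Γ_L=-0.333333, Γ_S=-0.904762; launch V₁=10·200/210=9.523810
k=0 src: V=9.5238
k=1 load: inc=9.523810, refl=9.523810·-0.333333=-3.1746; V=0.000000+9.523810+-3.174603=6.3492
k=2 src: inc=-3.174603, refl=-3.174603·-0.904762=2.8723; V=9.523810+-3.174603+2.872260=9.2215
k=3 load: inc=2.872260, refl=2.872260·-0.333333=-0.9574; V=6.349206+2.872260+-0.957420=8.2640
k=4 src: inc=-0.957420, refl=-0.957420·-0.904762=0.8662; V=9.221466+-0.957420+0.866237=9.1303
k=5 load: inc=0.866237, refl=0.866237·-0.333333=-0.2887; V=8.264046+0.866237+-0.288746=8.8415
k=6 src: inc=-0.288746, refl=-0.288746·-0.904762=0.2612; V=9.130284+-0.288746+0.261246=9.1028
k=7 load: inc=0.261246, refl=0.261246·-0.333333=-0.0871; V=8.841538+0.261246+-0.087082=9.0157
k=8 src: inc=-0.087082, refl=-0.087082·-0.904762=0.0788; V=9.102784+-0.087082+0.078789=9.0945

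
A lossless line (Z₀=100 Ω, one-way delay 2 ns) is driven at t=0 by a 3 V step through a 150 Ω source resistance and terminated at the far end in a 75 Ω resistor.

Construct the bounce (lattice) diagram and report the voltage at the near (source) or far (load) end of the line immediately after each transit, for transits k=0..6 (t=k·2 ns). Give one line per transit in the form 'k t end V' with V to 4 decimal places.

Γ_L=-0.142857, Γ_S=0.200000; launch V₁=3·100/250=1.200000
k=0 src: V=1.2000
k=1 load: inc=1.200000, refl=1.200000·-0.142857=-0.1714; V=0.000000+1.200000+-0.171429=1.0286
k=2 src: inc=-0.171429, refl=-0.171429·0.200000=-0.0343; V=1.200000+-0.171429+-0.034286=0.9943
k=3 load: inc=-0.034286, refl=-0.034286·-0.142857=0.0049; V=1.028571+-0.034286+0.004898=0.9992
k=4 src: inc=0.004898, refl=0.004898·0.200000=0.0010; V=0.994286+0.004898+0.000980=1.0002
k=5 load: inc=0.000980, refl=0.000980·-0.142857=-0.0001; V=0.999184+0.000980+-0.000140=1.0000
k=6 src: inc=-0.000140, refl=-0.000140·0.200000=-0.0000; V=1.000163+-0.000140+-0.000028=1.0000

0 0 source 1.2000
1 2 load 1.0286
2 4 source 0.9943
3 6 load 0.9992
4 8 source 1.0002
5 10 load 1.0000
6 12 source 1.0000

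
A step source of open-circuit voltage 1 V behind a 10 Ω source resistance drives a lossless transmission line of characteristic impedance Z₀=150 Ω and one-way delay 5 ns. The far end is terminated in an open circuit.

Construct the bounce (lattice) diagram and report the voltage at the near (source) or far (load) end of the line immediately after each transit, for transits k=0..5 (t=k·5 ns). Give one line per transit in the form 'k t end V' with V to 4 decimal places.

0 0 source 0.9375
1 5 load 1.8750
2 10 source 1.0547
3 15 load 0.2344
4 20 source 0.9521
5 25 load 1.6699

Γ_L=1.000000, Γ_S=-0.875000; launch V₁=1·150/160=0.937500
k=0 src: V=0.9375
k=1 load: inc=0.937500, refl=0.937500·1.000000=0.9375; V=0.000000+0.937500+0.937500=1.8750
k=2 src: inc=0.937500, refl=0.937500·-0.875000=-0.8203; V=0.937500+0.937500+-0.820312=1.0547
k=3 load: inc=-0.820312, refl=-0.820312·1.000000=-0.8203; V=1.875000+-0.820312+-0.820312=0.2344
k=4 src: inc=-0.820312, refl=-0.820312·-0.875000=0.7178; V=1.054688+-0.820312+0.717773=0.9521
k=5 load: inc=0.717773, refl=0.717773·1.000000=0.7178; V=0.234375+0.717773+0.717773=1.6699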